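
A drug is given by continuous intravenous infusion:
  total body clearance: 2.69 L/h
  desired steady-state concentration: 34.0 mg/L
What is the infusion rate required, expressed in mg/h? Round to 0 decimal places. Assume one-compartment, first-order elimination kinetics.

At steady state, infusion rate R₀ = Css × CL = 34.0 × 2.690 = 91.46 mg/h

91 mg/h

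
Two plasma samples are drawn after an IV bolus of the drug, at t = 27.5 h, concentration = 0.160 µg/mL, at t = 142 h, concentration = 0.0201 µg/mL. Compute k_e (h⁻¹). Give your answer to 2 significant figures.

0.018 h⁻¹

k = ln(C₁/C₂) / (t₂ − t₁) = ln(0.160/0.0201) / (142 − 27.5)
  = 2.074 / 114.5 = 0.01811 h⁻¹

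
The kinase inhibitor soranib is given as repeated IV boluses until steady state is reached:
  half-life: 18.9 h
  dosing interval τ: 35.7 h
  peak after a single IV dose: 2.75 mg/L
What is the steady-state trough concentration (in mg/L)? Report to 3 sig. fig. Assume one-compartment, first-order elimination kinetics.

k = ln2 / t½ = 0.693147 / 18.9 = 0.03667 h⁻¹
e^(−kτ) = e^(−0.03667 × 35.7) = 0.2701
Accumulation ratio R = 1 / (1 − e^(−kτ)) = 1 / (1 − 0.2701) = 1.370
Steady-state trough = C₀ × R × e^(−kτ) = 2.75 × 1.370 × 0.2701 = 1.018 mg/L

1.02 mg/L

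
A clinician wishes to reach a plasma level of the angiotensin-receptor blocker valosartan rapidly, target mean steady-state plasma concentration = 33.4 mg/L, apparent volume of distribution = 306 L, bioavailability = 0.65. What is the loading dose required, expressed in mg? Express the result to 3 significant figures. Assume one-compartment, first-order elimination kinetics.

15700 mg

LD = Css × Vd / F = 33.4 × 306 / 0.65 = 15720 mg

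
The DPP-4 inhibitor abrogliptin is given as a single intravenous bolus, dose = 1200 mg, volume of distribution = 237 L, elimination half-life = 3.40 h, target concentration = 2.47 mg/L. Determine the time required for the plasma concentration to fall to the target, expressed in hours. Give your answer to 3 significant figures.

C₀ = Dose / Vd = 1200 / 237 = 5.063 mg/L
k = ln2 / t½ = 0.693147 / 3.40 = 0.2039 h⁻¹
t = ln(C₀ / C) / k = ln(5.063 / 2.47) / 0.2039
  = ln(2.050) / 0.2039 = 0.7178 / 0.2039 = 3.520 h

3.52 h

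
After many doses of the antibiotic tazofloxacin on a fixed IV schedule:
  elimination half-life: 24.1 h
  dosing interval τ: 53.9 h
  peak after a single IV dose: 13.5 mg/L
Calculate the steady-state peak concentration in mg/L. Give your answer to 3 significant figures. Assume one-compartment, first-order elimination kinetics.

17.1 mg/L

k = ln2 / t½ = 0.693147 / 24.1 = 0.02876 h⁻¹
e^(−kτ) = e^(−0.02876 × 53.9) = 0.2122
Accumulation ratio R = 1 / (1 − e^(−kτ)) = 1 / (1 − 0.2122) = 1.269
Steady-state peak = C₀ × R = 13.5 × 1.269 = 17.13 mg/L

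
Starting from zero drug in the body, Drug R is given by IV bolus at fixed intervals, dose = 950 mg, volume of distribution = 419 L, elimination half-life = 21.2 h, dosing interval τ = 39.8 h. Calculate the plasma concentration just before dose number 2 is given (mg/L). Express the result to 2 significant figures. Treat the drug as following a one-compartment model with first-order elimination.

0.62 mg/L

C₀ per dose = Dose / Vd = 950 / 419 = 2.267 mg/L
k = ln2 / t½ = 0.693147 / 21.2 = 0.03270 h⁻¹
Fraction remaining after one interval: r = e^(−kτ) = e^(−0.03270 × 39.8) = 0.2721
Before dose 2, 1 dose has been given (aged 1τ).
C_trough = C₀ × r = 2.267 × 0.2721 = 0.6169 mg/L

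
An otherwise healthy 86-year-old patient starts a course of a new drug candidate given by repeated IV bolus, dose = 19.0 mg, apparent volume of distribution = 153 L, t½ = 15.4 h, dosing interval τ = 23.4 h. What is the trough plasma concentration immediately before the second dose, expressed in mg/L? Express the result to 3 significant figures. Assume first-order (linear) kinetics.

C₀ per dose = Dose / Vd = 19.0 / 153 = 0.1242 mg/L
k = ln2 / t½ = 0.693147 / 15.4 = 0.04501 h⁻¹
Fraction remaining after one interval: r = e^(−kτ) = e^(−0.04501 × 23.4) = 0.3488
Before dose 2, 1 dose has been given (aged 1τ).
C_trough = C₀ × r = 0.1242 × 0.3488 = 0.04332 mg/L

0.0433 mg/L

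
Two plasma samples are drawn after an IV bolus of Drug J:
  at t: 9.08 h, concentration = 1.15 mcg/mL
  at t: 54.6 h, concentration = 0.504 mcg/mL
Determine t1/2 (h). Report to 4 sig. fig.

38.25 h

k = ln(C₁/C₂) / (t₂ − t₁) = ln(1.15/0.504) / (54.6 − 9.08)
  = 0.8249 / 45.52 = 0.01812 h⁻¹
t½ = ln2 / k = 0.693147 / 0.01812 = 38.25 h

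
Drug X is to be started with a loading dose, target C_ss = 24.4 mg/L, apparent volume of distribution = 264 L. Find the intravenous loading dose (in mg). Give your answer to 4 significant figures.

LD = Css × Vd = 24.4 × 264 = 6442 mg

6442 mg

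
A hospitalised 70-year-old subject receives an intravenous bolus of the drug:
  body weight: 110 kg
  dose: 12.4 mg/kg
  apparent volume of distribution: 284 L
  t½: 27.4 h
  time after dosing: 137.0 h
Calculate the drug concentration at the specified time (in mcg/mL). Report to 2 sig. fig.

Total dose = 12.4 × 110 = 1364 mg
C₀ = Dose / Vd = 1364 / 284 = 4.803 mg/L
k = ln2 / t½ = 0.693147 / 27.4 = 0.02530 h⁻¹
t / t½ = 137.0 / 27.4 = 5 half-lives
C = C₀ × (1/2)^5 = 4.803 × 0.03125 = 0.1501 mg/L
(0.1501 mg/L = 0.1501 mcg/mL)

0.15 mcg/mL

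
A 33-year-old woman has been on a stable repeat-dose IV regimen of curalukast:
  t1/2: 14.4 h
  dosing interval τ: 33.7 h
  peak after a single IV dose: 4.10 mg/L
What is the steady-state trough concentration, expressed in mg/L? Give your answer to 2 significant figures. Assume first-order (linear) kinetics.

k = ln2 / t½ = 0.693147 / 14.4 = 0.04814 h⁻¹
e^(−kτ) = e^(−0.04814 × 33.7) = 0.1974
Accumulation ratio R = 1 / (1 − e^(−kτ)) = 1 / (1 − 0.1974) = 1.246
Steady-state trough = C₀ × R × e^(−kτ) = 4.10 × 1.246 × 0.1974 = 1.008 mg/L

1.0 mg/L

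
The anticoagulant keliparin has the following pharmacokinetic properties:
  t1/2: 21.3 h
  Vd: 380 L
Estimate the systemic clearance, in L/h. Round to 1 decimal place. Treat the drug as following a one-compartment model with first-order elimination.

k = ln2 / t½ = 0.693147 / 21.3 = 0.03254 h⁻¹
CL = k × Vd = 0.03254 × 380 = 12.37 L/h

12.4 L/h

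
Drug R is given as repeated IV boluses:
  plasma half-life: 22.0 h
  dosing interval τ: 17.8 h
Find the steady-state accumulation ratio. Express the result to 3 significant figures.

2.33

k = ln2 / t½ = 0.693147 / 22.0 = 0.03151 h⁻¹
e^(−kτ) = e^(−0.03151 × 17.8) = 0.5707
Accumulation ratio R = 1 / (1 − e^(−kτ)) = 1 / (1 − 0.5707) = 2.329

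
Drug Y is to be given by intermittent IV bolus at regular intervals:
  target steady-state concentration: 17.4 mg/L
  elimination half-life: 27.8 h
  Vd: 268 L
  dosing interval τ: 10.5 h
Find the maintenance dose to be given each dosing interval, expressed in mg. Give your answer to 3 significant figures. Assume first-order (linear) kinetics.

1220 mg

k = ln2 / t½ = 0.693147 / 27.8 = 0.02493 h⁻¹
CL = k × Vd = 0.02493 × 268 = 6.681 L/h
At steady state, Dose/τ = Css × CL.
Dose = Css × CL × τ = 17.4 × 6.681 × 10.5 = 1221 mg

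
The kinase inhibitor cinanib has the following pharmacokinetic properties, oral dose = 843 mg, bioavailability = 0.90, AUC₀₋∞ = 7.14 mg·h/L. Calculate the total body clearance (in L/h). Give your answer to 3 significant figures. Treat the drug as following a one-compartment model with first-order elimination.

106 L/h

CL = F·Dose / AUC = 0.90 × 843 / 7.14 = 106.3 L/h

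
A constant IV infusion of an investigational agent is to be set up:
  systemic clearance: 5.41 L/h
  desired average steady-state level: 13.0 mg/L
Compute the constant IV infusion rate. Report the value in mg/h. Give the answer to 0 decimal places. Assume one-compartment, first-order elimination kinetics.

70 mg/h

At steady state, infusion rate R₀ = Css × CL = 13.0 × 5.410 = 70.33 mg/h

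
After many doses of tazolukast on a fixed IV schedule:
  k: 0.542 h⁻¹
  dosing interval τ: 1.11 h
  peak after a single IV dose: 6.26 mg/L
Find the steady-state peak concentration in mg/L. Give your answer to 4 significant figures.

e^(−kτ) = e^(−0.5420 × 1.11) = 0.5479
Accumulation ratio R = 1 / (1 − e^(−kτ)) = 1 / (1 − 0.5479) = 2.212
Steady-state peak = C₀ × R = 6.26 × 2.212 = 13.85 mg/L

13.85 mg/L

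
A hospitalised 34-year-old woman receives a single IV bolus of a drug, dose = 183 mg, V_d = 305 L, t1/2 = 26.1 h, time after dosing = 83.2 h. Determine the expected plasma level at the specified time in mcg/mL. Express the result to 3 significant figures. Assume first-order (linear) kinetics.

0.0658 mcg/mL

C₀ = Dose / Vd = 183.0 / 305 = 0.6000 mg/L
k = ln2 / t½ = 0.693147 / 26.1 = 0.02656 h⁻¹
C = C₀ · e^(−k·t) = 0.6000 × e^(−0.02656 × 83.2)
  = 0.6000 × 0.1097 = 0.06582 mg/L
(0.06582 mg/L = 0.06582 mcg/mL)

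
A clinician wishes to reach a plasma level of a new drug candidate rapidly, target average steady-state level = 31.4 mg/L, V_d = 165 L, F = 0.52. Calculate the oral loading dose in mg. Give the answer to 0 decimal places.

9963 mg

LD = Css × Vd / F = 31.4 × 165 / 0.52 = 9963 mg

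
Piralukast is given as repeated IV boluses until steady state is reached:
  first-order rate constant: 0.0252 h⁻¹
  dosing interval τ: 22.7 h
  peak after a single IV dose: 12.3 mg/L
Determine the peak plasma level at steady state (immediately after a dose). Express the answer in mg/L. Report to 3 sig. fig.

e^(−kτ) = e^(−0.02520 × 22.7) = 0.5644
Accumulation ratio R = 1 / (1 − e^(−kτ)) = 1 / (1 − 0.5644) = 2.296
Steady-state peak = C₀ × R = 12.3 × 2.296 = 28.24 mg/L

28.2 mg/L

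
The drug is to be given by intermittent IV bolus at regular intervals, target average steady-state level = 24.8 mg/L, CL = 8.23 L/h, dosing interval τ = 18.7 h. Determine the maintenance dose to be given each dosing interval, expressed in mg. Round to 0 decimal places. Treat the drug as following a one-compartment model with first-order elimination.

At steady state, Dose/τ = Css × CL.
Dose = Css × CL × τ = 24.8 × 8.230 × 18.7 = 3817 mg

3817 mg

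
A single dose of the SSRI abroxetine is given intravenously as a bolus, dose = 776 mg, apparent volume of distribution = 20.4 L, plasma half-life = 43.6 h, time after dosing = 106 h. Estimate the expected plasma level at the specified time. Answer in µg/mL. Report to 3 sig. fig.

C₀ = Dose / Vd = 776.0 / 20.4 = 38.04 mg/L
k = ln2 / t½ = 0.693147 / 43.6 = 0.01590 h⁻¹
C = C₀ · e^(−k·t) = 38.04 × e^(−0.01590 × 106)
  = 38.04 × 0.1854 = 7.053 mg/L
(7.053 mg/L = 7.053 µg/mL)

7.05 µg/mL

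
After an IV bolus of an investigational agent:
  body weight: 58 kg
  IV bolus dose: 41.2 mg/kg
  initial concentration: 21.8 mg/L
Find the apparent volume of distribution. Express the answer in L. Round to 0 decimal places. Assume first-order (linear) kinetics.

Dose = 41.2 × 58 = 2390 mg
Vd = Dose / C₀ = 2390 / 21.8 = 109.6 L

110 L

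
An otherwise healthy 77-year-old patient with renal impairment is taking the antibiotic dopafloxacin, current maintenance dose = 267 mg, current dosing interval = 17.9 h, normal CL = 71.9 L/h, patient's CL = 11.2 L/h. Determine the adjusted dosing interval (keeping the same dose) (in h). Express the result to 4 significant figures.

114.9 h

To keep the same average steady-state level, dosing rate must scale with clearance.
CL ratio = 11.2 / 71.9 = 0.1558
New interval (same dose) = 17.9 / 0.1558 = 114.9 h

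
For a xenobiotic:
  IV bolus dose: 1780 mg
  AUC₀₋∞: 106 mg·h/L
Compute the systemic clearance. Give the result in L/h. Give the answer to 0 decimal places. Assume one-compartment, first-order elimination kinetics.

17 L/h

CL = Dose / AUC = 1780 / 106 = 16.79 L/h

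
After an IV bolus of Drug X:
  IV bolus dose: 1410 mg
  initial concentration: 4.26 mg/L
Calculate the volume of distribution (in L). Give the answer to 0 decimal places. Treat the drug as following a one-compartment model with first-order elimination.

331 L

Vd = Dose / C₀ = 1410 / 4.26 = 331.0 L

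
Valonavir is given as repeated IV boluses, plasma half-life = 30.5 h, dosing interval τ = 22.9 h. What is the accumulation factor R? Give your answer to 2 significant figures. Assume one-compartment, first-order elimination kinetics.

k = ln2 / t½ = 0.693147 / 30.5 = 0.02273 h⁻¹
e^(−kτ) = e^(−0.02273 × 22.9) = 0.5942
Accumulation ratio R = 1 / (1 − e^(−kτ)) = 1 / (1 − 0.5942) = 2.464

2.5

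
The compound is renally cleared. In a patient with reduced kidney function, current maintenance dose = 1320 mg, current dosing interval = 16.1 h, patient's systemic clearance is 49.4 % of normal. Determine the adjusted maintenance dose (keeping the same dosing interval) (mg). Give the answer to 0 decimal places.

To keep the same average steady-state level, dosing rate must scale with clearance.
CL ratio = 49.4 / 100 = 0.4940
New dose (same interval) = 1320 × 0.4940 = 652.1 mg

652 mg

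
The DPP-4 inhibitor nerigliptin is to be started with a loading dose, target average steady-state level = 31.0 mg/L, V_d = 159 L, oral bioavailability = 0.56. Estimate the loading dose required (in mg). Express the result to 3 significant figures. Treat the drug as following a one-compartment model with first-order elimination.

LD = Css × Vd / F = 31.0 × 159 / 0.56 = 8802 mg

8800 mg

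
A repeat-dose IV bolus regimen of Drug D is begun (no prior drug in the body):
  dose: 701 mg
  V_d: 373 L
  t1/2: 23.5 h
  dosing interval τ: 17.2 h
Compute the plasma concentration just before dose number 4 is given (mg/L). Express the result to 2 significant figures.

2.2 mg/L

C₀ per dose = Dose / Vd = 701 / 373 = 1.879 mg/L
k = ln2 / t½ = 0.693147 / 23.5 = 0.02950 h⁻¹
Fraction remaining after one interval: r = e^(−kτ) = e^(−0.02950 × 17.2) = 0.6021
Before dose 4, 3 doses have been given (aged 1τ, 2τ, 3τ).
C_trough = C₀ × (r + r² + … + r^3) = C₀ × r(1−r^3)/(1−r)
        = 1.879 × 0.6021 × (1 − 0.2183) / (1 − 0.6021) = 2.223 mg/L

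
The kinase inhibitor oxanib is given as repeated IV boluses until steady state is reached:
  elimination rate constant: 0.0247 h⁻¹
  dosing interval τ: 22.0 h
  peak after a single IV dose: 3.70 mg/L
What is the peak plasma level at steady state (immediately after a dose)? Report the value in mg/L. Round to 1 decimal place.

e^(−kτ) = e^(−0.02470 × 22.0) = 0.5808
Accumulation ratio R = 1 / (1 − e^(−kτ)) = 1 / (1 − 0.5808) = 2.385
Steady-state peak = C₀ × R = 3.70 × 2.385 = 8.825 mg/L

8.8 mg/L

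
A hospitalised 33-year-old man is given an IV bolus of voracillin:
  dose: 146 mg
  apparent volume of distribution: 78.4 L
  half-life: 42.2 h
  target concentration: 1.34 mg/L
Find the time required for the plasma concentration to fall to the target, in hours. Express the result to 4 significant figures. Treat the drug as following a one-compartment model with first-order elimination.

20.04 h

C₀ = Dose / Vd = 146.0 / 78.4 = 1.862 mg/L
k = ln2 / t½ = 0.693147 / 42.2 = 0.01643 h⁻¹
t = ln(C₀ / C) / k = ln(1.862 / 1.34) / 0.01643
  = ln(1.390) / 0.01643 = 0.3293 / 0.01643 = 20.04 h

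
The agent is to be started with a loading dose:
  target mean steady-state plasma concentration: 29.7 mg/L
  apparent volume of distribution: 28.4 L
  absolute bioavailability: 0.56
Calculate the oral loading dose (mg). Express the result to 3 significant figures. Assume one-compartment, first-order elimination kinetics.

LD = Css × Vd / F = 29.7 × 28.4 / 0.56 = 1506 mg

1510 mg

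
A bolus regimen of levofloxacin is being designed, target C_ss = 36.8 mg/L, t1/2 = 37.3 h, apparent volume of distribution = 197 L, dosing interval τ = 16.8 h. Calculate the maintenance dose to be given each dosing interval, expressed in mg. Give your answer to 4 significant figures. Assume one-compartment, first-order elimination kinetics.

k = ln2 / t½ = 0.693147 / 37.3 = 0.01858 h⁻¹
CL = k × Vd = 0.01858 × 197 = 3.660 L/h
At steady state, Dose/τ = Css × CL.
Dose = Css × CL × τ = 36.8 × 3.660 × 16.8 = 2263 mg

2263 mg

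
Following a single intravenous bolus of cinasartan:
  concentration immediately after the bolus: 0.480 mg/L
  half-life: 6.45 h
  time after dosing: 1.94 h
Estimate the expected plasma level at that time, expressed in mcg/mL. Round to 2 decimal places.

0.39 mcg/mL

k = ln2 / t½ = 0.693147 / 6.45 = 0.1075 h⁻¹
C = C₀ · e^(−k·t) = 0.4800 × e^(−0.1075 × 1.94)
  = 0.4800 × 0.8118 = 0.3897 mg/L
(0.3897 mg/L = 0.3897 mcg/mL)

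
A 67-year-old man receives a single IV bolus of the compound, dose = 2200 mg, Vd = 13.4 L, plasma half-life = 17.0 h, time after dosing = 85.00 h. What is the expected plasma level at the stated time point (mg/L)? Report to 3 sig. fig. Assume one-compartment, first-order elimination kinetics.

C₀ = Dose / Vd = 2200 / 13.4 = 164.2 mg/L
k = ln2 / t½ = 0.693147 / 17.0 = 0.04077 h⁻¹
t / t½ = 85.00 / 17.0 = 5 half-lives
C = C₀ × (1/2)^5 = 164.2 × 0.03125 = 5.131 mg/L

5.13 mg/L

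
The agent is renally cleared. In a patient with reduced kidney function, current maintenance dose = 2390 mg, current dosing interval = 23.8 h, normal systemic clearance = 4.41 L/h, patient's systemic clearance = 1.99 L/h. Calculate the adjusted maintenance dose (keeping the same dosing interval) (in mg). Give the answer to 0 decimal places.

1078 mg

To keep the same average steady-state level, dosing rate must scale with clearance.
CL ratio = 1.99 / 4.41 = 0.4512
New dose (same interval) = 2390 × 0.4512 = 1078 mg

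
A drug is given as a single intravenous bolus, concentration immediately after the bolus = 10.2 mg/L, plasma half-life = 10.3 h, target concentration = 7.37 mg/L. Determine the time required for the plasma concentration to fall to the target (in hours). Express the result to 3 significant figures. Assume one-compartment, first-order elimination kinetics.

k = ln2 / t½ = 0.693147 / 10.3 = 0.06730 h⁻¹
t = ln(C₀ / C) / k = ln(10.20 / 7.37) / 0.06730
  = ln(1.384) / 0.06730 = 0.3250 / 0.06730 = 4.829 h

4.83 h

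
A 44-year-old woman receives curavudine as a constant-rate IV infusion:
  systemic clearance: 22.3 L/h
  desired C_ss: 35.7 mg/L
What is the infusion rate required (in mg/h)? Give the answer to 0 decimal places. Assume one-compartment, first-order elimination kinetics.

796 mg/h

At steady state, infusion rate R₀ = Css × CL = 35.7 × 22.30 = 796.1 mg/h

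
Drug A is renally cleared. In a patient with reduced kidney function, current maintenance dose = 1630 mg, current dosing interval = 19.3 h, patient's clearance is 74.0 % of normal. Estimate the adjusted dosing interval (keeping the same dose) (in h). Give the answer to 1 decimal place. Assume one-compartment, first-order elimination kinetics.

To keep the same average steady-state level, dosing rate must scale with clearance.
CL ratio = 74.0 / 100 = 0.7400
New interval (same dose) = 19.3 / 0.7400 = 26.08 h

26.1 h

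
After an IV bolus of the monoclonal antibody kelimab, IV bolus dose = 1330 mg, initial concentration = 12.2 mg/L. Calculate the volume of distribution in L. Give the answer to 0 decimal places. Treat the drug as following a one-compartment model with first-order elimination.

Vd = Dose / C₀ = 1330 / 12.2 = 109.0 L

109 L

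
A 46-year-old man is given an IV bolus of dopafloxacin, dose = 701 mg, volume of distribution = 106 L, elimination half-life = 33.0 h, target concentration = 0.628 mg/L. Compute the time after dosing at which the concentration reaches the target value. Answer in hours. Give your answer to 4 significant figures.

112.1 h

C₀ = Dose / Vd = 701.0 / 106 = 6.613 mg/L
k = ln2 / t½ = 0.693147 / 33.0 = 0.02100 h⁻¹
t = ln(C₀ / C) / k = ln(6.613 / 0.628) / 0.02100
  = ln(10.53) / 0.02100 = 2.354 / 0.02100 = 112.1 h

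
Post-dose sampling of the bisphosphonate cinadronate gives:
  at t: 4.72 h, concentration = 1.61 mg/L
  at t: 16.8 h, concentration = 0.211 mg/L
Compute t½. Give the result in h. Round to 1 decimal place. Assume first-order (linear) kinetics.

4.1 h

k = ln(C₁/C₂) / (t₂ − t₁) = ln(1.61/0.211) / (16.8 − 4.72)
  = 2.032 / 12.08 = 0.1682 h⁻¹
t½ = ln2 / k = 0.693147 / 0.1682 = 4.121 h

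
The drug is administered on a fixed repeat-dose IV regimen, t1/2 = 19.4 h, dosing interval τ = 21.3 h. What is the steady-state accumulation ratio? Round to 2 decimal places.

1.88

k = ln2 / t½ = 0.693147 / 19.4 = 0.03573 h⁻¹
e^(−kτ) = e^(−0.03573 × 21.3) = 0.4672
Accumulation ratio R = 1 / (1 − e^(−kτ)) = 1 / (1 − 0.4672) = 1.877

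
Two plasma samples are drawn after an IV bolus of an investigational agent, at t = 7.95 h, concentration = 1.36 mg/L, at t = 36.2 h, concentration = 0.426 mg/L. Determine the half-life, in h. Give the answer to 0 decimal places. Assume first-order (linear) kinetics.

17 h

k = ln(C₁/C₂) / (t₂ − t₁) = ln(1.36/0.426) / (36.2 − 7.95)
  = 1.161 / 28.25 = 0.04110 h⁻¹
t½ = ln2 / k = 0.693147 / 0.04110 = 16.86 h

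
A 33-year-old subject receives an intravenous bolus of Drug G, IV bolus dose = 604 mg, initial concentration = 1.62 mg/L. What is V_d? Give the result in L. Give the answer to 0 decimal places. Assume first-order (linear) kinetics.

Vd = Dose / C₀ = 604.0 / 1.62 = 372.8 L

373 L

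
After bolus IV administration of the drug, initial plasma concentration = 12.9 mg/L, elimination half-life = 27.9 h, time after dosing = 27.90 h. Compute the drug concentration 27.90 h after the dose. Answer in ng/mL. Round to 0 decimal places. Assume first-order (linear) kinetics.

6450 ng/mL

k = ln2 / t½ = 0.693147 / 27.9 = 0.02484 h⁻¹
t / t½ = 27.90 / 27.9 = 1 half-lives
C = C₀ × (1/2)^1 = 12.90 × 0.5000 = 6.450 mg/L
Convert: 6.450 mg/L × 1000 = 6450 ng/mL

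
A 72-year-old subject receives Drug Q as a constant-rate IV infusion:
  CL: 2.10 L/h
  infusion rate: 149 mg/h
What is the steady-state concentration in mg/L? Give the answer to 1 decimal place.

71.0 mg/L

At steady state Css = R₀ / CL = 149 / 2.100 = 70.95 mg/L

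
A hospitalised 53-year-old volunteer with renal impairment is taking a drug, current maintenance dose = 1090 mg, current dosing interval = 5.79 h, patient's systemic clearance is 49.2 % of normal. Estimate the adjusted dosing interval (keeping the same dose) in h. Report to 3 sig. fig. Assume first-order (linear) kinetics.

To keep the same average steady-state level, dosing rate must scale with clearance.
CL ratio = 49.2 / 100 = 0.4920
New interval (same dose) = 5.79 / 0.4920 = 11.77 h

11.8 h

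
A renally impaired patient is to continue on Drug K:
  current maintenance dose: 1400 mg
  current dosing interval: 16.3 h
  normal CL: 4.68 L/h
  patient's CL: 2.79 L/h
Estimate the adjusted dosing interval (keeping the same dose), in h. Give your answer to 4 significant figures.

27.34 h

To keep the same average steady-state level, dosing rate must scale with clearance.
CL ratio = 2.79 / 4.68 = 0.5962
New interval (same dose) = 16.3 / 0.5962 = 27.34 h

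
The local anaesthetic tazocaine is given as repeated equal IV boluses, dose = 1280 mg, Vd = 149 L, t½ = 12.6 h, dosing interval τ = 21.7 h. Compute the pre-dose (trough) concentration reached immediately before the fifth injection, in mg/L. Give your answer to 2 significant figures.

C₀ per dose = Dose / Vd = 1280 / 149 = 8.591 mg/L
k = ln2 / t½ = 0.693147 / 12.6 = 0.05501 h⁻¹
Fraction remaining after one interval: r = e^(−kτ) = e^(−0.05501 × 21.7) = 0.3031
Before dose 5, 4 doses have been given (aged 1τ, 2τ, 3τ, 4τ).
C_trough = C₀ × (r + r² + … + r^4) = C₀ × r(1−r^4)/(1−r)
        = 8.591 × 0.3031 × (1 − 0.008440) / (1 − 0.3031) = 3.705 mg/L

3.7 mg/L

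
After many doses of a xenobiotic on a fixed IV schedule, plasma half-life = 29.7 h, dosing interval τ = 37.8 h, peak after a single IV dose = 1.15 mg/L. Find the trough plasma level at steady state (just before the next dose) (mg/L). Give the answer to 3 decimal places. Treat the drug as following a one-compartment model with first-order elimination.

k = ln2 / t½ = 0.693147 / 29.7 = 0.02334 h⁻¹
e^(−kτ) = e^(−0.02334 × 37.8) = 0.4138
Accumulation ratio R = 1 / (1 − e^(−kτ)) = 1 / (1 − 0.4138) = 1.706
Steady-state trough = C₀ × R × e^(−kτ) = 1.15 × 1.706 × 0.4138 = 0.8118 mg/L

0.812 mg/L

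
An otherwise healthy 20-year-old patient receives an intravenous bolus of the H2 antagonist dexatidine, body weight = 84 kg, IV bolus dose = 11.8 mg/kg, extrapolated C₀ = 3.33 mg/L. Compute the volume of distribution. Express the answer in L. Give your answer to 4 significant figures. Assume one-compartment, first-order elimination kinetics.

297.7 L

Dose = 11.8 × 84 = 991.2 mg
Vd = Dose / C₀ = 991.2 / 3.33 = 297.7 L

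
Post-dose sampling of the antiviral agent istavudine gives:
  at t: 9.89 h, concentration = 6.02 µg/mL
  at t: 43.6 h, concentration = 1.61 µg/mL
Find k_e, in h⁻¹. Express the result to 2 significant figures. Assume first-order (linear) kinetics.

k = ln(C₁/C₂) / (t₂ − t₁) = ln(6.02/1.61) / (43.6 − 9.89)
  = 1.319 / 33.71 = 0.03913 h⁻¹

0.039 h⁻¹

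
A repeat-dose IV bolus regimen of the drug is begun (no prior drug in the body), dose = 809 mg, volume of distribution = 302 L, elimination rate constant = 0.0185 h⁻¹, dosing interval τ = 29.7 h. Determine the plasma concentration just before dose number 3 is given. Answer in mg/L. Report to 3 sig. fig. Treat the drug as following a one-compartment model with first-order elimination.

2.44 mg/L

C₀ per dose = Dose / Vd = 809 / 302 = 2.679 mg/L
Fraction remaining after one interval: r = e^(−kτ) = e^(−0.01850 × 29.7) = 0.5773
Before dose 3, 2 doses have been given (aged 1τ, 2τ).
C_trough = C₀ × (r + r²) = 2.679 × (0.5773 + 0.3333) = 2.439 mg/L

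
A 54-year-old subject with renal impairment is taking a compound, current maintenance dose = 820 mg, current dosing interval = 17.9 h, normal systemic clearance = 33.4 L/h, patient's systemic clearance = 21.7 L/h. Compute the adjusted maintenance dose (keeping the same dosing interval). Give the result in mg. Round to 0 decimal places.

To keep the same average steady-state level, dosing rate must scale with clearance.
CL ratio = 21.7 / 33.4 = 0.6497
New dose (same interval) = 820 × 0.6497 = 532.8 mg

533 mg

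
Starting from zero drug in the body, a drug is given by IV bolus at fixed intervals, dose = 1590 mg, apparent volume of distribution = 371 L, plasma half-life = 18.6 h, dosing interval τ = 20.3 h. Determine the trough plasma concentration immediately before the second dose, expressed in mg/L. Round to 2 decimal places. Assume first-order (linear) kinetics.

2.01 mg/L

C₀ per dose = Dose / Vd = 1590 / 371 = 4.286 mg/L
k = ln2 / t½ = 0.693147 / 18.6 = 0.03727 h⁻¹
Fraction remaining after one interval: r = e^(−kτ) = e^(−0.03727 × 20.3) = 0.4693
Before dose 2, 1 dose has been given (aged 1τ).
C_trough = C₀ × r = 4.286 × 0.4693 = 2.011 mg/L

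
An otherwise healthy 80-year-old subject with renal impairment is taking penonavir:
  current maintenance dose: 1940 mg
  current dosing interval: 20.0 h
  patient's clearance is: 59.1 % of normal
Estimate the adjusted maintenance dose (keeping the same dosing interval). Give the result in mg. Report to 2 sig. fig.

To keep the same average steady-state level, dosing rate must scale with clearance.
CL ratio = 59.1 / 100 = 0.5910
New dose (same interval) = 1940 × 0.5910 = 1147 mg

1100 mg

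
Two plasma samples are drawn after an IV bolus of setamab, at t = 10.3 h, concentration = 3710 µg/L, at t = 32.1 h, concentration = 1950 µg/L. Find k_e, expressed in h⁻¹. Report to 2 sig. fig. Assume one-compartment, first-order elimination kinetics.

k = ln(C₁/C₂) / (t₂ − t₁) = ln(3710/1950) / (32.1 − 10.3)
  = 0.6432 / 21.80 = 0.02950 h⁻¹

0.030 h⁻¹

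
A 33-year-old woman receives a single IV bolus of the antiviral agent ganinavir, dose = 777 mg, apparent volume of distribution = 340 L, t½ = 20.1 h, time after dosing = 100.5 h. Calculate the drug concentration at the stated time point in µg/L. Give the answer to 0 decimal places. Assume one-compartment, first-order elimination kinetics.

71 µg/L

C₀ = Dose / Vd = 777.0 / 340 = 2.285 mg/L
k = ln2 / t½ = 0.693147 / 20.1 = 0.03448 h⁻¹
t / t½ = 100.5 / 20.1 = 5 half-lives
C = C₀ × (1/2)^5 = 2.285 × 0.03125 = 0.07141 mg/L
Convert: 0.07141 mg/L × 1000 = 71.41 µg/L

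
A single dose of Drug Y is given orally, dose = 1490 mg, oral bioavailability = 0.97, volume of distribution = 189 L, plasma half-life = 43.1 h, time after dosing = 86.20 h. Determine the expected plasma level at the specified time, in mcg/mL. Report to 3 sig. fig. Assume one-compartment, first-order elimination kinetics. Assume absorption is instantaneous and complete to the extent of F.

1.91 mcg/mL

Amount reaching circulation = F × Dose = 0.97 × 1490 = 1445 mg
C₀ = F·Dose / Vd = 1445 / 189 = 7.646 mg/L
k = ln2 / t½ = 0.693147 / 43.1 = 0.01608 h⁻¹
t / t½ = 86.20 / 43.1 = 2 half-lives
C = C₀ × (1/2)^2 = 7.646 × 0.2500 = 1.912 mg/L
(1.912 mg/L = 1.912 mcg/mL)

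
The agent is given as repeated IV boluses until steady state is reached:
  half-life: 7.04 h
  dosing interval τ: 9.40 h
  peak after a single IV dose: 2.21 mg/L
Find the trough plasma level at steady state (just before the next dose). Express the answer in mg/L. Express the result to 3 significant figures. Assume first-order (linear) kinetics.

k = ln2 / t½ = 0.693147 / 7.04 = 0.09846 h⁻¹
e^(−kτ) = e^(−0.09846 × 9.40) = 0.3963
Accumulation ratio R = 1 / (1 − e^(−kτ)) = 1 / (1 − 0.3963) = 1.656
Steady-state trough = C₀ × R × e^(−kτ) = 2.21 × 1.656 × 0.3963 = 1.450 mg/L

1.45 mg/L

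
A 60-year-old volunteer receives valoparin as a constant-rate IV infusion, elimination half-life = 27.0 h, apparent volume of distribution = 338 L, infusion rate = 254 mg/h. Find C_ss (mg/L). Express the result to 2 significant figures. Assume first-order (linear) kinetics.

k = ln2 / t½ = 0.693147 / 27.0 = 0.02567 h⁻¹
CL = k × Vd = 0.02567 × 338 = 8.676 L/h
At steady state Css = R₀ / CL = 254 / 8.676 = 29.28 mg/L

29 mg/L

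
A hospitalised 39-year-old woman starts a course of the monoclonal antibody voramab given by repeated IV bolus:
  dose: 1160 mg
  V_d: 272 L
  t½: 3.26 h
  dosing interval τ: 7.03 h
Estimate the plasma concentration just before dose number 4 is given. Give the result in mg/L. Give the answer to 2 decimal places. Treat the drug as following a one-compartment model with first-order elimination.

C₀ per dose = Dose / Vd = 1160 / 272 = 4.265 mg/L
k = ln2 / t½ = 0.693147 / 3.26 = 0.2126 h⁻¹
Fraction remaining after one interval: r = e^(−kτ) = e^(−0.2126 × 7.03) = 0.2243
Before dose 4, 3 doses have been given (aged 1τ, 2τ, 3τ).
C_trough = C₀ × (r + r² + … + r^3) = C₀ × r(1−r^3)/(1−r)
        = 4.265 × 0.2243 × (1 − 0.01128) / (1 − 0.2243) = 1.219 mg/L

1.22 mg/L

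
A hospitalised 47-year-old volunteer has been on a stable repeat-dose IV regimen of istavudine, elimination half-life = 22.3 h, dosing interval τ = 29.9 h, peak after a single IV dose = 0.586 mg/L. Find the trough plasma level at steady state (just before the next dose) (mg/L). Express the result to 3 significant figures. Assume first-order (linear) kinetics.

k = ln2 / t½ = 0.693147 / 22.3 = 0.03108 h⁻¹
e^(−kτ) = e^(−0.03108 × 29.9) = 0.3948
Accumulation ratio R = 1 / (1 − e^(−kτ)) = 1 / (1 − 0.3948) = 1.652
Steady-state trough = C₀ × R × e^(−kτ) = 0.586 × 1.652 × 0.3948 = 0.3822 mg/L

0.382 mg/L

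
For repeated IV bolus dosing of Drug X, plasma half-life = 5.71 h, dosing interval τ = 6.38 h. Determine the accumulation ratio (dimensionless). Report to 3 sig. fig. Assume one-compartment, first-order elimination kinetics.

1.86

k = ln2 / t½ = 0.693147 / 5.71 = 0.1214 h⁻¹
e^(−kτ) = e^(−0.1214 × 6.38) = 0.4609
Accumulation ratio R = 1 / (1 − e^(−kτ)) = 1 / (1 − 0.4609) = 1.855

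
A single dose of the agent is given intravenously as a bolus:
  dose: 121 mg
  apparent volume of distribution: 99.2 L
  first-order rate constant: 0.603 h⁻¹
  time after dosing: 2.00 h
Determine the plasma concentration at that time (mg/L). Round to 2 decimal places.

0.37 mg/L

C₀ = Dose / Vd = 121.0 / 99.2 = 1.220 mg/L
C = C₀ · e^(−k·t) = 1.220 × e^(−0.6030 × 2.00)
  = 1.220 × 0.2994 = 0.3653 mg/L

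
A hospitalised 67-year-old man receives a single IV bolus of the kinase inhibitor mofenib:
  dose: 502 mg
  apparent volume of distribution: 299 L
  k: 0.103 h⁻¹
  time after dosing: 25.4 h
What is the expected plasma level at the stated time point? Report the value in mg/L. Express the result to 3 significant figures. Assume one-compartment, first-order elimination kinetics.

C₀ = Dose / Vd = 502.0 / 299 = 1.679 mg/L
C = C₀ · e^(−k·t) = 1.679 × e^(−0.1030 × 25.4)
  = 1.679 × 0.07308 = 0.1227 mg/L

0.123 mg/L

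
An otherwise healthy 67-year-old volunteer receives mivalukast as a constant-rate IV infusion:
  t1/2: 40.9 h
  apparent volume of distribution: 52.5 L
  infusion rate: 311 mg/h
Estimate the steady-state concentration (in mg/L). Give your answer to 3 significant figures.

k = ln2 / t½ = 0.693147 / 40.9 = 0.01695 h⁻¹
CL = k × Vd = 0.01695 × 52.5 = 0.8899 L/h
At steady state Css = R₀ / CL = 311 / 0.8899 = 349.5 mg/L

350 mg/L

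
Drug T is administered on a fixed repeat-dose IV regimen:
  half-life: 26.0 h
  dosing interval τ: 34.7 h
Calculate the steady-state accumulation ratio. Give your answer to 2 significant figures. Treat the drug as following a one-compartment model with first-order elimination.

1.7

k = ln2 / t½ = 0.693147 / 26.0 = 0.02666 h⁻¹
e^(−kτ) = e^(−0.02666 × 34.7) = 0.3965
Accumulation ratio R = 1 / (1 − e^(−kτ)) = 1 / (1 − 0.3965) = 1.657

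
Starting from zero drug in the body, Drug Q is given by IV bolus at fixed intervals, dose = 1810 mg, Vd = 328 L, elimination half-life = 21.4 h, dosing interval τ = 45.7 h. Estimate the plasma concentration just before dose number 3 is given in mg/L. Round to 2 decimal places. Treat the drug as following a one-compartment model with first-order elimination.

C₀ per dose = Dose / Vd = 1810 / 328 = 5.518 mg/L
k = ln2 / t½ = 0.693147 / 21.4 = 0.03239 h⁻¹
Fraction remaining after one interval: r = e^(−kτ) = e^(−0.03239 × 45.7) = 0.2276
Before dose 3, 2 doses have been given (aged 1τ, 2τ).
C_trough = C₀ × (r + r²) = 5.518 × (0.2276 + 0.05180) = 1.542 mg/L

1.54 mg/L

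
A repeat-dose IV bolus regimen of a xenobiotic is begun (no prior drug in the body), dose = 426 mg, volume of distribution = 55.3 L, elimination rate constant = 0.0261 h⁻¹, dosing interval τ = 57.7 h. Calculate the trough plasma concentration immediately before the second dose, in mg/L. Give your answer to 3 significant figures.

1.71 mg/L

C₀ per dose = Dose / Vd = 426 / 55.3 = 7.703 mg/L
Fraction remaining after one interval: r = e^(−kτ) = e^(−0.02610 × 57.7) = 0.2218
Before dose 2, 1 dose has been given (aged 1τ).
C_trough = C₀ × r = 7.703 × 0.2218 = 1.709 mg/L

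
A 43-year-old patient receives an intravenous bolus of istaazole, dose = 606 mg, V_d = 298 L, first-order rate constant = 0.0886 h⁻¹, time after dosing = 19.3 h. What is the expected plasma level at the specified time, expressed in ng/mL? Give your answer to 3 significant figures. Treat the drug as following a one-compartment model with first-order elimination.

368 ng/mL

C₀ = Dose / Vd = 606.0 / 298 = 2.034 mg/L
C = C₀ · e^(−k·t) = 2.034 × e^(−0.08860 × 19.3)
  = 2.034 × 0.1809 = 0.3680 mg/L
Convert: 0.3680 mg/L × 1000 = 368.0 ng/mL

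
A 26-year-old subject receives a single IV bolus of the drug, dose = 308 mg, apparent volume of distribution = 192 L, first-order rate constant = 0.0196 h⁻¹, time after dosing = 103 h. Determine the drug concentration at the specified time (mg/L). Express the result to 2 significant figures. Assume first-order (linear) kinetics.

0.21 mg/L

C₀ = Dose / Vd = 308.0 / 192 = 1.604 mg/L
C = C₀ · e^(−k·t) = 1.604 × e^(−0.01960 × 103)
  = 1.604 × 0.1328 = 0.2130 mg/L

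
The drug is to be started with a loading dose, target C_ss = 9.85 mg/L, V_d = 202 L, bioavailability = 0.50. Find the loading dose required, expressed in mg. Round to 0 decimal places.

3979 mg

LD = Css × Vd / F = 9.85 × 202 / 0.50 = 3979 mg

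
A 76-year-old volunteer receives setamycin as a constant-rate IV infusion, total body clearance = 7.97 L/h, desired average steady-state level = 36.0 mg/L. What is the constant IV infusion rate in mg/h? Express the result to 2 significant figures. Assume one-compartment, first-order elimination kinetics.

At steady state, infusion rate R₀ = Css × CL = 36.0 × 7.970 = 286.9 mg/h

290 mg/h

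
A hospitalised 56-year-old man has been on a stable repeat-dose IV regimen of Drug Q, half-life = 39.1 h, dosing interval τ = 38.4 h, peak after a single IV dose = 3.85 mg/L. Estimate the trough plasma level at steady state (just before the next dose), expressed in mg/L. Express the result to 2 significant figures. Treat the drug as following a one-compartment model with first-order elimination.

k = ln2 / t½ = 0.693147 / 39.1 = 0.01773 h⁻¹
e^(−kτ) = e^(−0.01773 × 38.4) = 0.5062
Accumulation ratio R = 1 / (1 − e^(−kτ)) = 1 / (1 − 0.5062) = 2.025
Steady-state trough = C₀ × R × e^(−kτ) = 3.85 × 2.025 × 0.5062 = 3.946 mg/L

3.9 mg/L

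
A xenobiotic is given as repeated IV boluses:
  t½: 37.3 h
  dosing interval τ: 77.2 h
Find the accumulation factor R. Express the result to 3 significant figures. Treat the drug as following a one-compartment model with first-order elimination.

k = ln2 / t½ = 0.693147 / 37.3 = 0.01858 h⁻¹
e^(−kτ) = e^(−0.01858 × 77.2) = 0.2383
Accumulation ratio R = 1 / (1 − e^(−kτ)) = 1 / (1 − 0.2383) = 1.313

1.31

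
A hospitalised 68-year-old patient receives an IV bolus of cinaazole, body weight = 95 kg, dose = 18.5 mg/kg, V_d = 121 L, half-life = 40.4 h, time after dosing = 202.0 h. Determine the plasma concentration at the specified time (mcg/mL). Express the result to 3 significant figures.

0.454 mcg/mL

Total dose = 18.5 × 95 = 1758 mg
C₀ = Dose / Vd = 1758 / 121 = 14.53 mg/L
k = ln2 / t½ = 0.693147 / 40.4 = 0.01716 h⁻¹
t / t½ = 202.0 / 40.4 = 5 half-lives
C = C₀ × (1/2)^5 = 14.53 × 0.03125 = 0.4541 mg/L
(0.4541 mg/L = 0.4541 mcg/mL)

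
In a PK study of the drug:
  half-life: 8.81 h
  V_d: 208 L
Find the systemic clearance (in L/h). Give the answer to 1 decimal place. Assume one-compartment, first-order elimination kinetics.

16.4 L/h

k = ln2 / t½ = 0.693147 / 8.81 = 0.07868 h⁻¹
CL = k × Vd = 0.07868 × 208 = 16.37 L/h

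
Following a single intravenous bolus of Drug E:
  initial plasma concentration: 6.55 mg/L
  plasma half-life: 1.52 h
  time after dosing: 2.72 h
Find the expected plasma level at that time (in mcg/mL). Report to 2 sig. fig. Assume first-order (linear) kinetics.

1.9 mcg/mL

k = ln2 / t½ = 0.693147 / 1.52 = 0.4560 h⁻¹
C = C₀ · e^(−k·t) = 6.550 × e^(−0.4560 × 2.72)
  = 6.550 × 0.2893 = 1.895 mg/L
(1.895 mg/L = 1.895 mcg/mL)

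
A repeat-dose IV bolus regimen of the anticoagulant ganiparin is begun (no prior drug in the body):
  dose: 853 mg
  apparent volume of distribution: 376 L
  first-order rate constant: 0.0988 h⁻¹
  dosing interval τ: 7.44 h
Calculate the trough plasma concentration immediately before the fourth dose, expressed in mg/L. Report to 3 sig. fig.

C₀ per dose = Dose / Vd = 853 / 376 = 2.269 mg/L
Fraction remaining after one interval: r = e^(−kτ) = e^(−0.09880 × 7.44) = 0.4795
Before dose 4, 3 doses have been given (aged 1τ, 2τ, 3τ).
C_trough = C₀ × (r + r² + … + r^3) = C₀ × r(1−r^3)/(1−r)
        = 2.269 × 0.4795 × (1 − 0.1102) / (1 − 0.4795) = 1.860 mg/L

1.86 mg/L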